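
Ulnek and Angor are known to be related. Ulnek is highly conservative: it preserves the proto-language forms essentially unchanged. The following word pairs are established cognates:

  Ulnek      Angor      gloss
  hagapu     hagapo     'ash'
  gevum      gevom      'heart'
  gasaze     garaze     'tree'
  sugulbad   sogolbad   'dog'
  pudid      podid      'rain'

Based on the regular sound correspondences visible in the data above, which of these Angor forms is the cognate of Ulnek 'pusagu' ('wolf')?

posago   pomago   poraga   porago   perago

porago

sugulbad ~ sogolbad, pudid ~ podid — Ulnek u corresponds to Angor o after a consonant, before a consonant other than r, m, n, p, b, f, v.
gasaze ~ garaze — Ulnek s corresponds to Angor r between vowels (before a back vowel).
hagapu ~ hagapo — Ulnek u corresponds to Angor o word-finally.
Applying these to Ulnek 'pusagu':
  pusagu → posagu   (u→o after a consonant, before a consonant other than r, m, n, p, b, f, v)
  posagu → poragu   (s→r between vowels (before a back vowel))
  poragu → porago   (u→o word-finally)
So the Angor cognate is 'porago'.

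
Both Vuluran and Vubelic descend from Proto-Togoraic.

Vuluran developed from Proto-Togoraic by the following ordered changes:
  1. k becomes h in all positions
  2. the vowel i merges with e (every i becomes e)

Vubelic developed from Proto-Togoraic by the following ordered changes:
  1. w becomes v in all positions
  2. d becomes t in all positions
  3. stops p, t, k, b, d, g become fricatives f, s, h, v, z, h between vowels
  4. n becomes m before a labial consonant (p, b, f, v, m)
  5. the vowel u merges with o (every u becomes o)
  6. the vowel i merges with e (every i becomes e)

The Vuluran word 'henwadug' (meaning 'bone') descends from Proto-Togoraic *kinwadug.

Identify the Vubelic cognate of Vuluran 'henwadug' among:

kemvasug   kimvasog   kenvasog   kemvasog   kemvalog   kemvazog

Vubelic: *kinwadug
  kinwadug → kinvadug   [unconditioned shift]
  kinvadug → kinvatug   [unconditioned shift]
  kinvatug → kinvasug   [intervocalic lenition]
  kinvasug → kimvasug   [nasal place assimilation]
  kimvasug → kimvasog   [vowel merger]
  kimvasog → kemvasog   [vowel merger]
  giving Vubelic kemvasog.
Among the options, 'kemvasog' alone shows every Vubelic change applied in order.

kemvasog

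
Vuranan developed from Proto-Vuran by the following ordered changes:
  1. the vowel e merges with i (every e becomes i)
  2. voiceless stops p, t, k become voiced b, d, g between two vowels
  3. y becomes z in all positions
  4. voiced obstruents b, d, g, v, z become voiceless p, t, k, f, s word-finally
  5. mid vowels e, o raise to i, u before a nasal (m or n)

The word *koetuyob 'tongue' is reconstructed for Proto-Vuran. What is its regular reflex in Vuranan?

Vuranan: start from *koetuyob.
  rule 1 (vowel merger): koetuyob → koituyob
  rule 2 (intervocalic voicing): koituyob → koiduyob
  rule 3 (unconditioned shift): koiduyob → koiduzob
  rule 4 (final devoicing): koiduzob → koiduzop
  rule 5: no change — koiduzop
  ⇒ Vuranan koiduzop

koiduzop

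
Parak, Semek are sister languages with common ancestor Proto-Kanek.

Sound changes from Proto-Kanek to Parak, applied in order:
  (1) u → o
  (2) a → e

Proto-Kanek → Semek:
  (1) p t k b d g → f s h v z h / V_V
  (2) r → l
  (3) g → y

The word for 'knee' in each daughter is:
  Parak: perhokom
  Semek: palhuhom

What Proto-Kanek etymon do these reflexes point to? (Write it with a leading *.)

Position 2: Parak has e, Semek has a. Semek preserves a here (none of its changes turn any other segment into a), so the proto-segment is *a.
Position 6: Parak has k, Semek has h. Parak preserves k here (none of its changes turn any other segment into k), so the proto-segment is *k.
Verify the candidate proto-form against each daughter:
Parak: start from *parhukom.
  rule 1 (vowel merger): parhukom → parhokom
  rule 2 (vowel merger): parhokom → perhokom
  ⇒ Parak perhokom
Semek: start from *parhukom.
  rule 1 (intervocalic lenition): parhukom → parhuhom
  rule 2 (unconditioned shift): parhuhom → palhuhom
  rule 3: no change — palhuhom
  ⇒ Semek palhuhom
Only *parhukom yields all of Parak perhokom, Semek palhuhom.

*parhukom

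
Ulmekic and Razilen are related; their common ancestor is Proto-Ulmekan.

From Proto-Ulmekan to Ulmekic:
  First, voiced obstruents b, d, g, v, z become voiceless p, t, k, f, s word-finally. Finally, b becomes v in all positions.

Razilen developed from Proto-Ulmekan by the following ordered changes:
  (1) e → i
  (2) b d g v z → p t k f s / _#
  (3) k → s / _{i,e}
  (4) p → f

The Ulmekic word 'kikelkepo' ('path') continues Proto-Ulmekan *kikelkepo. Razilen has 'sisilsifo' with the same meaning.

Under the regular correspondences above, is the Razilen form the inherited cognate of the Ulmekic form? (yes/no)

yes

Derive the expected Razilen reflex of *kikelkepo:
Razilen: start from *kikelkepo.
  rule 1 (vowel merger): kikelkepo → kikilkipo
  rule 2: no change — kikilkipo
  rule 3 (palatalisation): kikilkipo → sisilsipo
  rule 4 (unconditioned shift): sisilsipo → sisilsifo
  ⇒ Razilen sisilsifo
Razilen 'sisilsifo' matches the regular reflex exactly, so the pair is cognate.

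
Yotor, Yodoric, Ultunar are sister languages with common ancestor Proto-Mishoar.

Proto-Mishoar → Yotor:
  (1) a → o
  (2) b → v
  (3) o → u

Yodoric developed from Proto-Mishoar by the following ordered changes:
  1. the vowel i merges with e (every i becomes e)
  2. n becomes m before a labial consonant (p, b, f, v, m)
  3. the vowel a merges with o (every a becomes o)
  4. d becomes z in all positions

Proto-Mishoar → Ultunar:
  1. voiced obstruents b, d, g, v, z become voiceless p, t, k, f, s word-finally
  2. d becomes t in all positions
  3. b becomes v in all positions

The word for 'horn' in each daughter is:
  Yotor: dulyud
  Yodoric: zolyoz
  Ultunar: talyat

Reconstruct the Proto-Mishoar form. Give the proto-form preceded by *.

Position 6: Yotor has d, Yodoric has z, Ultunar has t. Yotor preserves d here (none of its changes turn any other segment into d), so the proto-segment is *d.
Position 5: Yotor has u, Yodoric has o, Ultunar has a. Ultunar preserves a here (none of its changes turn any other segment into a), so the proto-segment is *a.
Verify the candidate proto-form against each daughter:
Yotor: start from *dalyad.
  rule 1 (vowel merger): dalyad → dolyod
  rule 2: no change — dolyod
  rule 3 (vowel merger): dolyod → dulyud
  ⇒ Yotor dulyud
Yodoric: *dalyad > dolyod > zolyoz  (by vowel merger, unconditioned shift)
Ultunar: *dalyad > dalyat > talyat  (by final devoicing, unconditioned shift)
*dalyad is the unique common source.

*dalyad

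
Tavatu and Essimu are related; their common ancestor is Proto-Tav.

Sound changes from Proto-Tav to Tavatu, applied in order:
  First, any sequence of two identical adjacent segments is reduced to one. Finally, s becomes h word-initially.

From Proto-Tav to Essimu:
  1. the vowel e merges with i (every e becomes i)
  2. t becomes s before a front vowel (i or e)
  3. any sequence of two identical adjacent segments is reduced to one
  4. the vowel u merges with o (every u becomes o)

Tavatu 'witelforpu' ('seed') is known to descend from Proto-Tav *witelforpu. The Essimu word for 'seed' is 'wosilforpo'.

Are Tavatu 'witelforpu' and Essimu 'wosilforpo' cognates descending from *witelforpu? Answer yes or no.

Derive the expected Essimu reflex of *witelforpu:
Essimu: *witelforpu
  witelforpu → witilforpu   [vowel merger]
  witilforpu → wisilforpu   [palatalisation]
  wisilforpu (rule 3 does not apply)
  wisilforpu → wisilforpo   [vowel merger]
  giving Essimu wisilforpo.
The regular Essimu reflex would be 'wisilforpo', but the attested form is 'wosilforpo'. The correspondence is irregular, so they are not cognates (the Essimu form has a different source).

no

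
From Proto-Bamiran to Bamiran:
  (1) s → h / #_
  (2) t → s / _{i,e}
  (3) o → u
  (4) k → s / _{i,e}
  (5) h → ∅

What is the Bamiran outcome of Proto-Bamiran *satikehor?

asiseur

Bamiran: *satikehor > hatikehor > hasikehor > hasikehur > hasisehur > asiseur  (by debuccalisation, palatalisation, vowel merger, palatalisation, h-loss)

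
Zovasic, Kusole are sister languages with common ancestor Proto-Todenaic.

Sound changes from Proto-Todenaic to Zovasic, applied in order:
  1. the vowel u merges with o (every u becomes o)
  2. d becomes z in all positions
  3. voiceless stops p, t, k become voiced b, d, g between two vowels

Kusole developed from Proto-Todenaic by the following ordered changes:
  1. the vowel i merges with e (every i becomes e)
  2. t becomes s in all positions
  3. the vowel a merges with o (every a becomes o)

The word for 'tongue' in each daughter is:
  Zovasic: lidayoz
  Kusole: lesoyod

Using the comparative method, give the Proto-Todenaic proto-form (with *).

*litayod

Position 7: Zovasic has z, Kusole has d. Kusole preserves d here (none of its changes turn any other segment into d), so the proto-segment is *d.
Position 3: Zovasic has d, Kusole has s. In Zovasic, d can only continue *t, so the proto-segment is *t.
Position 4: Zovasic has a, Kusole has o. Zovasic preserves a here (none of its changes turn any other segment into a), so the proto-segment is *a.
This points to *litayod. Verify forward in each daughter:
Zovasic: *litayod
  litayod (rule 1 does not apply)
  litayod → litayoz   [unconditioned shift]
  litayoz → lidayoz   [intervocalic voicing]
  giving Zovasic lidayoz.
Kusole: start from *litayod.
  rule 1 (vowel merger): litayod → letayod
  rule 2 (unconditioned shift): letayod → lesayod
  rule 3 (vowel merger): lesayod → lesoyod
  ⇒ Kusole lesoyod
Only *litayod yields all of Zovasic lidayoz, Kusole lesoyod.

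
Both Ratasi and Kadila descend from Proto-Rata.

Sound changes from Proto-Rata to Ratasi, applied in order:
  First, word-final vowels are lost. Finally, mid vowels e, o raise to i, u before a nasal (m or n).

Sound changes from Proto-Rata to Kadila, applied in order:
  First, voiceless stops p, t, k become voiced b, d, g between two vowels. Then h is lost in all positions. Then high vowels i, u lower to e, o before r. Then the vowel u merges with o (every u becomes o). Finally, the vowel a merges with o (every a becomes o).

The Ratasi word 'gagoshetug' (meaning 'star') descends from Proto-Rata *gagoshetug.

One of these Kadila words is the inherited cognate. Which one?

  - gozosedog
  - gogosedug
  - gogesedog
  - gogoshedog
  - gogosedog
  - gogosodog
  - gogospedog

gogosedog

Kadila: *gagoshetug > gagoshedug > gagosedug > gagosedog > gogosedog  (by intervocalic voicing, h-loss, vowel merger, vowel merger)
Only 'gogosedog' matches the regular Kadila development of *gagoshetug.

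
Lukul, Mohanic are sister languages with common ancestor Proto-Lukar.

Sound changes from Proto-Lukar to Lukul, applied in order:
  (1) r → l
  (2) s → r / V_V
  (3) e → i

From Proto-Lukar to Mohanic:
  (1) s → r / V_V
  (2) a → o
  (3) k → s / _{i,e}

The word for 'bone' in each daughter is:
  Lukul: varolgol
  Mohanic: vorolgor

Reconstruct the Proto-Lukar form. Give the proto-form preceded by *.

*vasolgor

Position 3: Lukul has r, Mohanic has r. In Lukul, r can only continue *s, so the proto-segment is *s.
Position 8: Lukul has l, Mohanic has r. Taking the neighbouring segments as reconstructed: Lukul l could go back to *l or *r; Mohanic r can only go back to *r — the one source consistent with every daughter is *r.
Position 2: Lukul has a, Mohanic has o. Lukul preserves a here (none of its changes turn any other segment into a), so the proto-segment is *a.
Continuing position by position gives *vasolgor; check it forward:
Lukul: *vasolgor
  vasolgor → vasolgol   [unconditioned shift]
  vasolgol → varolgol   [rhotacism]
  varolgol (rule 3 does not apply)
  giving Lukul varolgol.
Mohanic: *vasolgor
  vasolgor → varolgor   [rhotacism]
  varolgor → vorolgor   [vowel merger]
  vorolgor (rule 3 does not apply)
  giving Mohanic vorolgor.
No other proto-form is consistent with every reflex, so the reconstruction is *vasolgor.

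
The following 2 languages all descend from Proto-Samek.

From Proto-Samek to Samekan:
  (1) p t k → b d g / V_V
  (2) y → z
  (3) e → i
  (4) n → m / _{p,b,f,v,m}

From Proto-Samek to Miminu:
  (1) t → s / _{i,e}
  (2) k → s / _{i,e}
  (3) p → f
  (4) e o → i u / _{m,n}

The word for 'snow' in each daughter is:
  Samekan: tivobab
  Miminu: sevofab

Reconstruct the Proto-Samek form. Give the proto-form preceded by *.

Position 1: Samekan has t, Miminu has s. Samekan preserves t here (none of its changes turn any other segment into t), so the proto-segment is *t.
Position 5: Samekan has b, Miminu has f. Taking the neighbouring segments as reconstructed: Samekan b could go back to *p or *b; Miminu f could go back to *p or *f — the one source consistent with every daughter is *p.
Position 2: Samekan has i, Miminu has e. Miminu preserves e here (none of its changes turn any other segment into e), so the proto-segment is *e.
Verify the candidate proto-form against each daughter:
Samekan: *tevopab > tevobab > tivobab  (by intervocalic voicing, vowel merger)
Miminu: start from *tevopab.
  rule 1 (palatalisation): tevopab → sevopab
  rule 2: no change — sevopab
  rule 3 (unconditioned shift): sevopab → sevofab
  rule 4: no change — sevofab
  ⇒ Miminu sevofab
Only *tevopab yields all of Samekan tivobab, Miminu sevofab.

*tevopab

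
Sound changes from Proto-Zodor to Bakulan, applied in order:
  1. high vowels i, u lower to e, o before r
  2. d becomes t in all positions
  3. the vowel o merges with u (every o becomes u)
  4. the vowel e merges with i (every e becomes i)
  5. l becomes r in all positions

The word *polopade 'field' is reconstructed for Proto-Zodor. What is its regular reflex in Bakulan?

purupati

Bakulan: *polopade
  polopade (rule 1 does not apply)
  polopade → polopate   [unconditioned shift]
  polopate → pulupate   [vowel merger]
  pulupate → pulupati   [vowel merger]
  pulupati → purupati   [unconditioned shift]
  giving Bakulan purupati.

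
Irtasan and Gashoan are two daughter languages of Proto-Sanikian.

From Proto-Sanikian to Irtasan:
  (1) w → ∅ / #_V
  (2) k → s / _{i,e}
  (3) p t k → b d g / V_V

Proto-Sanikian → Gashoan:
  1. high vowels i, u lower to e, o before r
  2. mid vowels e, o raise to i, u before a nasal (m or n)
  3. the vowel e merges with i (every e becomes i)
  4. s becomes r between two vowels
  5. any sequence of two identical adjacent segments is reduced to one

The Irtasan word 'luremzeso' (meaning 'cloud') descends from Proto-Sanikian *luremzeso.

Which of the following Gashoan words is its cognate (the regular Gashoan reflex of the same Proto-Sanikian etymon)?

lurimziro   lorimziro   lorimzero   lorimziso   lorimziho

Gashoan: *luremzeso
  luremzeso → loremzeso   [pre-rhotic lowering]
  loremzeso → lorimzeso   [pre-nasal raising]
  lorimzeso → lorimziso   [vowel merger]
  lorimziso → lorimziro   [rhotacism]
  lorimziro (rule 5 does not apply)
  giving Gashoan lorimziro.

lorimziro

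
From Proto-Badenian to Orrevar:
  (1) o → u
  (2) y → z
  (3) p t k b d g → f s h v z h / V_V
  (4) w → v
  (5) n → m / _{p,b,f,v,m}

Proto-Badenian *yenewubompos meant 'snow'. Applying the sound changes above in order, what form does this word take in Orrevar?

zenevuvumpus

Orrevar: *yenewubompos
  yenewubompos → yenewubumpus   [vowel merger]
  yenewubumpus → zenewubumpus   [unconditioned shift]
  zenewubumpus → zenewuvumpus   [intervocalic lenition]
  zenewuvumpus → zenevuvumpus   [unconditioned shift]
  zenevuvumpus (rule 5 does not apply)
  giving Orrevar zenevuvumpus.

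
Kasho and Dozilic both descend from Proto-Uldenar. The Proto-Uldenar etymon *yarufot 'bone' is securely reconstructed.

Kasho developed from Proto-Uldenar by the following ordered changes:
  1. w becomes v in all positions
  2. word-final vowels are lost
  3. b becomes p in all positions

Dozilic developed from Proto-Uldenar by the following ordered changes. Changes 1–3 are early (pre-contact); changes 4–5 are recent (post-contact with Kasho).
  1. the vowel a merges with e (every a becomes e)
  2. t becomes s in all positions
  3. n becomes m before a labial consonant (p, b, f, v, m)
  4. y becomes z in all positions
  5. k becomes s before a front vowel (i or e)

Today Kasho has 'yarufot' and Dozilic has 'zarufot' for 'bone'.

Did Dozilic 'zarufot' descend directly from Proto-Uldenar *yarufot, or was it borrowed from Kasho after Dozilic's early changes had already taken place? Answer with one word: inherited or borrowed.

If inherited, *yarufot would pass through all of Dozilic's changes:
Dozilic: start from *yarufot.
  rule 1 (vowel merger): yarufot → yerufot
  rule 2 (unconditioned shift): yerufot → yerufos
  rule 3: no change — yerufos
  rule 4 (unconditioned shift): yerufos → zerufos
  rule 5: no change — zerufos
  ⇒ Dozilic zerufos
If borrowed from Kasho 'yarufot' after the early changes, it would undergo only the recent ones:
  rule 4 (unconditioned shift): yarufot → zarufot
  rule 5 (palatalisation): no change (zarufot)
  ⇒ as a loan: zarufot
Dozilic 'zarufot' matches the loan outcome 'zarufot', not the inherited 'zerufos' — it skipped the early Dozilic changes, so it was borrowed from Kasho.

borrowed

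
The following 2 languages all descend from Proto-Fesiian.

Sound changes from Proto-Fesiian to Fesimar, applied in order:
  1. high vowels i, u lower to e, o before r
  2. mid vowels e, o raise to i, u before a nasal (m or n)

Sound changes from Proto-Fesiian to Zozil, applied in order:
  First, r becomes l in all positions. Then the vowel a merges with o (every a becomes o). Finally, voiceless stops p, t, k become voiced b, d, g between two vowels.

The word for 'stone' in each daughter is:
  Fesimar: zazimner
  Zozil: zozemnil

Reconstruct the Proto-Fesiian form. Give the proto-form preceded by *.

Position 7: Fesimar has e, Zozil has i. Zozil preserves i here (none of its changes turn any other segment into i), so the proto-segment is *i.
Position 2: Fesimar has a, Zozil has o. Fesimar preserves a here (none of its changes turn any other segment into a), so the proto-segment is *a.
Position 8: Fesimar has r, Zozil has l. Fesimar preserves r here (none of its changes turn any other segment into r), so the proto-segment is *r.
This points to *zazemnir. Verify forward in each daughter:
Fesimar: *zazemnir
  zazemnir → zazemner   [pre-rhotic lowering]
  zazemner → zazimner   [pre-nasal raising]
  giving Fesimar zazimner.
Zozil: start from *zazemnir.
  rule 1 (unconditioned shift): zazemnir → zazemnil
  rule 2 (vowel merger): zazemnil → zozemnil
  rule 3: no change — zozemnil
  ⇒ Zozil zozemnil
*zazemnir is the unique common source.

*zazemnir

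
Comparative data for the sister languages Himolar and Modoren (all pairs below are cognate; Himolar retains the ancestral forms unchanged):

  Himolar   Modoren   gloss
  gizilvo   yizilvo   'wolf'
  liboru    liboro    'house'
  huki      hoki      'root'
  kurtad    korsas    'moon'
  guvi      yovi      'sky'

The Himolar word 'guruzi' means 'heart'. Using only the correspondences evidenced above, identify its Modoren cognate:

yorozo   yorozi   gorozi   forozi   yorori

guvi ~ yovi — Himolar g corresponds to Modoren y word-initially before a back vowel.
kurtad ~ korsas — Himolar u corresponds to Modoren o after a consonant, before r.
huki ~ hoki — Himolar u corresponds to Modoren o after a consonant, before a consonant other than r, m, n, p, b, f, v.
Applying these to Himolar 'guruzi':
  guruzi → yuruzi   (g→y word-initially before a back vowel)
  yuruzi → yoruzi   (u→o after a consonant, before r)
  yoruzi → yorozi   (u→o after a consonant, before a consonant other than r, m, n, p, b, f, v)
So the Modoren cognate is 'yorozi'.

yorozi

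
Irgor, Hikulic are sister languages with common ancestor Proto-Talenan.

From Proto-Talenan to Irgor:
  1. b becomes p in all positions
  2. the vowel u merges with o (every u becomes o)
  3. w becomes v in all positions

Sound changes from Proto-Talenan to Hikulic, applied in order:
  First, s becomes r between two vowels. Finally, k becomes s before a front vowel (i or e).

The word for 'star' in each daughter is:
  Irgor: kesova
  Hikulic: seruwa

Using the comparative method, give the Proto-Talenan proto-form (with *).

Position 4: Irgor has o, Hikulic has u. Hikulic preserves u here (none of its changes turn any other segment into u), so the proto-segment is *u.
Position 5: Irgor has v, Hikulic has w. Hikulic preserves w here (none of its changes turn any other segment into w), so the proto-segment is *w.
Position 3: Irgor has s, Hikulic has r. Irgor preserves s here (none of its changes turn any other segment into s), so the proto-segment is *s.
This points to *kesuwa. Verify forward in each daughter:
Irgor: *kesuwa > kesowa > kesova  (by vowel merger, unconditioned shift)
Hikulic: *kesuwa > keruwa > seruwa  (by rhotacism, palatalisation)
No other proto-form is consistent with every reflex, so the reconstruction is *kesuwa.

*kesuwa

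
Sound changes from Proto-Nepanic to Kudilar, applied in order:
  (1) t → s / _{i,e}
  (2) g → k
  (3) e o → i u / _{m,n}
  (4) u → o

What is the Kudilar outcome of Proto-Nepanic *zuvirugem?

Kudilar: *zuvirugem
  zuvirugem (rule 1 does not apply)
  zuvirugem → zuvirukem   [unconditioned shift]
  zuvirukem → zuvirukim   [pre-nasal raising]
  zuvirukim → zovirokim   [vowel merger]
  giving Kudilar zovirokim.

zovirokim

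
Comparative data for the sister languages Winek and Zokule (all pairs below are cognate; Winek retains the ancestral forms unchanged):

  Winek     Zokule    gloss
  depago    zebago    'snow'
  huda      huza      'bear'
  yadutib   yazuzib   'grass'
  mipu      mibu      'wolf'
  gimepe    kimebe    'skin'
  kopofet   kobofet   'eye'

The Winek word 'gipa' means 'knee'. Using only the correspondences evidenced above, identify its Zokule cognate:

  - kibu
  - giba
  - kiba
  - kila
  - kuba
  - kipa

gimepe ~ kimebe — Winek g corresponds to Zokule k word-initially before a front vowel.
depago ~ zebago — Winek p corresponds to Zokule b between vowels (before a back vowel).
Applying these to Winek 'gipa':
  gipa → kipa   (g→k word-initially before a front vowel)
  kipa → kiba   (p→b between vowels (before a back vowel))
So the Zokule cognate is 'kiba'.

kiba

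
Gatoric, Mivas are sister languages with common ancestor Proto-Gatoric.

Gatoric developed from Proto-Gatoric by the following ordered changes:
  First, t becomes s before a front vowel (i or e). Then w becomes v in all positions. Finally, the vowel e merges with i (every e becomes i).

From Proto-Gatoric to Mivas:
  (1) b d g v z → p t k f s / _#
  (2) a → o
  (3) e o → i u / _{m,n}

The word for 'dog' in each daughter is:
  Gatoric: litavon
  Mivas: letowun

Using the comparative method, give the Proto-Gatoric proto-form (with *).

Position 5: Gatoric has v, Mivas has w. Mivas preserves w here (none of its changes turn any other segment into w), so the proto-segment is *w.
Position 2: Gatoric has i, Mivas has e. Mivas preserves e here (none of its changes turn any other segment into e), so the proto-segment is *e.
Continuing position by position gives *letawon; check it forward:
Gatoric: *letawon > letavon > litavon  (by unconditioned shift, vowel merger)
Mivas: start from *letawon.
  rule 1: no change — letawon
  rule 2 (vowel merger): letawon → letowon
  rule 3 (pre-nasal raising): letowon → letowun
  ⇒ Mivas letowun
No other proto-form is consistent with every reflex, so the reconstruction is *letawon.

*letawon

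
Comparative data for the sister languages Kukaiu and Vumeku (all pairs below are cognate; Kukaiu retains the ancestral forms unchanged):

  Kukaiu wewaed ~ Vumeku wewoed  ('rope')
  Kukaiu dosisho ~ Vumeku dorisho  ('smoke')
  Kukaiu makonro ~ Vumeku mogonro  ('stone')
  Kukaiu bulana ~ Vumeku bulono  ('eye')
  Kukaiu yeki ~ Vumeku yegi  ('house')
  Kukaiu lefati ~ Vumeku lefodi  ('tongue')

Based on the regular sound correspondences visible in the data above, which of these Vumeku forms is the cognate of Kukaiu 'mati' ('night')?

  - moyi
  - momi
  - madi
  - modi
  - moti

makonro ~ mogonro, lefati ~ lefodi — Kukaiu a corresponds to Vumeku o after a consonant, before a consonant other than r, m, n, p, b, f, v.
lefati ~ lefodi — Kukaiu t corresponds to Vumeku d between vowels (before a front vowel).
Applying these to Kukaiu 'mati':
  mati → moti   (a→o after a consonant, before a consonant other than r, m, n, p, b, f, v)
  moti → modi   (t→d between vowels (before a front vowel))
So the Vumeku cognate is 'modi'.

modi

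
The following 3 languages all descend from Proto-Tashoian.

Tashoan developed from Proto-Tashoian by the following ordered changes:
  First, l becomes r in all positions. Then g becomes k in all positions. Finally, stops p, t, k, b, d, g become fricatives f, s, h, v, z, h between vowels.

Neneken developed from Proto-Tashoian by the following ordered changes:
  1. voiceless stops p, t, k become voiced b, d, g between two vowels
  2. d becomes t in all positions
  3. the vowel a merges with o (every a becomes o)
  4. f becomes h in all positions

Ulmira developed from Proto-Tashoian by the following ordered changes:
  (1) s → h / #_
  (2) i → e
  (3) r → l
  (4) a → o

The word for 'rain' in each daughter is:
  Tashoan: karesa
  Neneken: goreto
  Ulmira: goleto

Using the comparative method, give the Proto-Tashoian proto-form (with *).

Position 2: Tashoan has a, Neneken has o, Ulmira has o. Tashoan preserves a here (none of its changes turn any other segment into a), so the proto-segment is *a.
Position 5: Tashoan has s, Neneken has t, Ulmira has t. Ulmira preserves t here (none of its changes turn any other segment into t), so the proto-segment is *t.
Position 1: Tashoan has k, Neneken has g, Ulmira has g. Ulmira preserves g here (none of its changes turn any other segment into g), so the proto-segment is *g.
This points to *gareta. Verify forward in each daughter:
Tashoan: *gareta > kareta > karesa  (by unconditioned shift, intervocalic lenition)
Neneken: start from *gareta.
  rule 1 (intervocalic voicing): gareta → gareda
  rule 2 (unconditioned shift): gareda → gareta
  rule 3 (vowel merger): gareta → goreto
  rule 4: no change — goreto
  ⇒ Neneken goreto
Ulmira: start from *gareta.
  rule 1: no change — gareta
  rule 2: no change — gareta
  rule 3 (unconditioned shift): gareta → galeta
  rule 4 (vowel merger): galeta → goleto
  ⇒ Ulmira goleto
No other proto-form is consistent with every reflex, so the reconstruction is *gareta.

*gareta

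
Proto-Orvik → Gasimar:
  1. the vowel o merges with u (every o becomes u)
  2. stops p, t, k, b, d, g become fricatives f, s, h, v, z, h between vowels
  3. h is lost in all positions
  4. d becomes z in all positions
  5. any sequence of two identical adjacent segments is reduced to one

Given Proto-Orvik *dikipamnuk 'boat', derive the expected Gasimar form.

Gasimar: *dikipamnuk > dihifamnuk > diifamnuk > ziifamnuk > zifamnuk  (by intervocalic lenition, h-loss, unconditioned shift, degemination)

zifamnuk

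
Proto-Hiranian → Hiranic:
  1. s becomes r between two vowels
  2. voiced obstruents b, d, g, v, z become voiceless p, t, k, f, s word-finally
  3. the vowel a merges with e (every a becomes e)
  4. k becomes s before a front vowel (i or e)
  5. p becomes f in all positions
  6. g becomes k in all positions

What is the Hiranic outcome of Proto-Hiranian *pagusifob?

Hiranic: *pagusifob > pagurifob > pagurifop > pegurifop > fegurifof > fekurifof  (by rhotacism, final devoicing, vowel merger, unconditioned shift, unconditioned shift)

fekurifof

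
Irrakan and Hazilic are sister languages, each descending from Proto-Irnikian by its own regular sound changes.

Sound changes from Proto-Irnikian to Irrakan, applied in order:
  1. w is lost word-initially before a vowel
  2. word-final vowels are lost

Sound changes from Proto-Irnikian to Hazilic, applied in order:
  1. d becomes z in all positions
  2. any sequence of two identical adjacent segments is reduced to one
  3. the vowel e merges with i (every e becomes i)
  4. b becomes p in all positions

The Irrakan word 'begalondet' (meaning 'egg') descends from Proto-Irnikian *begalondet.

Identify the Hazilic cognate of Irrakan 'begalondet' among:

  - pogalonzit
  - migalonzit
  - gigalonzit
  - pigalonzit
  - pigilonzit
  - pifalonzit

Hazilic: *begalondet > begalonzet > bigalonzit > pigalonzit  (by unconditioned shift, vowel merger, unconditioned shift)
The other candidates each miss or misapply at least one Hazilic change.

pigalonzit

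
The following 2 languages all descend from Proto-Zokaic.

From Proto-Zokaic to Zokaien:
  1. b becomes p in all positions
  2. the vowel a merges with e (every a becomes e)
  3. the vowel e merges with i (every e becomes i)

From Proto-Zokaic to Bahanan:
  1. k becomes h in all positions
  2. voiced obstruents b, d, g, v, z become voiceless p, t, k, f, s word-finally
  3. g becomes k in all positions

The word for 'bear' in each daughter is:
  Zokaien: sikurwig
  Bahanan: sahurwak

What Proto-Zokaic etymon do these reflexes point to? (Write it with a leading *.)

*sakurwag

Position 8: Zokaien has g, Bahanan has k. Zokaien preserves g here (none of its changes turn any other segment into g), so the proto-segment is *g.
Position 2: Zokaien has i, Bahanan has a. Bahanan preserves a here (none of its changes turn any other segment into a), so the proto-segment is *a.
Position 7: Zokaien has i, Bahanan has a. Bahanan preserves a here (none of its changes turn any other segment into a), so the proto-segment is *a.
Verify the candidate proto-form against each daughter:
Zokaien: start from *sakurwag.
  rule 1: no change — sakurwag
  rule 2 (vowel merger): sakurwag → sekurweg
  rule 3 (vowel merger): sekurweg → sikurwig
  ⇒ Zokaien sikurwig
Bahanan: *sakurwag
  sakurwag → sahurwag   [unconditioned shift]
  sahurwag → sahurwak   [final devoicing]
  sahurwak (rule 3 does not apply)
  giving Bahanan sahurwak.
Only *sakurwag yields all of Zokaien sikurwig, Bahanan sahurwak.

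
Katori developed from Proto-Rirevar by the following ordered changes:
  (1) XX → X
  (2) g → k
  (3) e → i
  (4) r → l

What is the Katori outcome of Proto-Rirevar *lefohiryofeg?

Katori: *lefohiryofeg
  lefohiryofeg (rule 1 does not apply)
  lefohiryofeg → lefohiryofek   [unconditioned shift]
  lefohiryofek → lifohiryofik   [vowel merger]
  lifohiryofik → lifohilyofik   [unconditioned shift]
  giving Katori lifohilyofik.

lifohilyofik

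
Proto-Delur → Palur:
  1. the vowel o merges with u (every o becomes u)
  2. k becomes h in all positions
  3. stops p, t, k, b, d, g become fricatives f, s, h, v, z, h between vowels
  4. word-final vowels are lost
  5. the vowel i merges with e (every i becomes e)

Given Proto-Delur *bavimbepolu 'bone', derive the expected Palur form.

Palur: start from *bavimbepolu.
  rule 1 (vowel merger): bavimbepolu → bavimbepulu
  rule 2: no change — bavimbepulu
  rule 3 (intervocalic lenition): bavimbepulu → bavimbefulu
  rule 4 (apocope): bavimbefulu → bavimbeful
  rule 5 (vowel merger): bavimbeful → bavembeful
  ⇒ Palur bavembeful

bavembeful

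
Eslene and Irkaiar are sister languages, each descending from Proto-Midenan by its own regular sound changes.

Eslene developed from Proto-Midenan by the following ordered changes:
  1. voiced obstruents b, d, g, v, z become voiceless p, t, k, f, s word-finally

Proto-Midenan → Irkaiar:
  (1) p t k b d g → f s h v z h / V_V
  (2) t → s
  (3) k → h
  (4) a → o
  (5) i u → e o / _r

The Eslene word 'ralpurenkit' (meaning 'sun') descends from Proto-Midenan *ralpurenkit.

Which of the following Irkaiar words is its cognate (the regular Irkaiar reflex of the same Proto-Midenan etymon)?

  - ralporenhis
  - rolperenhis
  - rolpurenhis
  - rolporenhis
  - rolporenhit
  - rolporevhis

rolporenhis

Irkaiar: *ralpurenkit
  ralpurenkit (rule 1 does not apply)
  ralpurenkit → ralpurenkis   [unconditioned shift]
  ralpurenkis → ralpurenhis   [unconditioned shift]
  ralpurenhis → rolpurenhis   [vowel merger]
  rolpurenhis → rolporenhis   [pre-rhotic lowering]
  giving Irkaiar rolporenhis.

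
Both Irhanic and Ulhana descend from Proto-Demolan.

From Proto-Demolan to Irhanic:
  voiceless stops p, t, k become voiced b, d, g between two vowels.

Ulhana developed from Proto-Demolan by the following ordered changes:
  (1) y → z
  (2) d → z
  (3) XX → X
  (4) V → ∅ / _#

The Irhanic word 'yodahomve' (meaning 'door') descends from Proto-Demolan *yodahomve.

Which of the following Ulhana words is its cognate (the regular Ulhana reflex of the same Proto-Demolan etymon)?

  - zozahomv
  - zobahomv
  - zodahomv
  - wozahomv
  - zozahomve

zozahomv

Ulhana: *yodahomve
  yodahomve → zodahomve   [unconditioned shift]
  zodahomve → zozahomve   [unconditioned shift]
  zozahomve (rule 3 does not apply)
  zozahomve → zozahomv   [apocope]
  giving Ulhana zozahomv.
The other candidates each miss or misapply at least one Ulhana change.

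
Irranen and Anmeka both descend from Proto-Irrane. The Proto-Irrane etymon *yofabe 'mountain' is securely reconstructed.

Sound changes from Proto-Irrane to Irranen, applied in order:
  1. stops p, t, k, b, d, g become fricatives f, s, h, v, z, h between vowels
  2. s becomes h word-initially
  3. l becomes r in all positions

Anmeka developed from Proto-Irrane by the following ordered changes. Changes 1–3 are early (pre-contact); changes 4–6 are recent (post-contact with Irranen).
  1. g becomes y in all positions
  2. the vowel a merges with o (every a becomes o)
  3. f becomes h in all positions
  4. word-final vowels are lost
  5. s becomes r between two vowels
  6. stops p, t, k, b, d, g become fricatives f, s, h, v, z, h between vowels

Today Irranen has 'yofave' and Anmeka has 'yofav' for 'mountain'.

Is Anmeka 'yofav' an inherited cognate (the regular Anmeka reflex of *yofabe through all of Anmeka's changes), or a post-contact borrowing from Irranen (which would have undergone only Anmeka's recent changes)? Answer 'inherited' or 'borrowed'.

borrowed

If inherited, *yofabe would pass through all of Anmeka's changes:
Anmeka: *yofabe > yofobe > yohobe > yohob  (by vowel merger, unconditioned shift, apocope)
If borrowed from Irranen 'yofave' after the early changes, it would undergo only the recent ones:
  rule 4 (apocope): yofave → yofav
  rule 5 (rhotacism): no change (yofav)
  rule 6 (intervocalic lenition): no change (yofav)
  ⇒ as a loan: yofav
Anmeka 'yofav' matches the loan outcome 'yofav', not the inherited 'yohob' — it skipped the early Anmeka changes, so it was borrowed from Irranen.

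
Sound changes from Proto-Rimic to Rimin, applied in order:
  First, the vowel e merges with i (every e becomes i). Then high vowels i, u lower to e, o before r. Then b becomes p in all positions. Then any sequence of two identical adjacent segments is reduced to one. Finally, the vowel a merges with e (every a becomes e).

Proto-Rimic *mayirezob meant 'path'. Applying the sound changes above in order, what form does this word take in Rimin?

Rimin: start from *mayirezob.
  rule 1 (vowel merger): mayirezob → mayirizob
  rule 2 (pre-rhotic lowering): mayirizob → mayerizob
  rule 3 (unconditioned shift): mayerizob → mayerizop
  rule 4: no change — mayerizop
  rule 5 (vowel merger): mayerizop → meyerizop
  ⇒ Rimin meyerizop

meyerizop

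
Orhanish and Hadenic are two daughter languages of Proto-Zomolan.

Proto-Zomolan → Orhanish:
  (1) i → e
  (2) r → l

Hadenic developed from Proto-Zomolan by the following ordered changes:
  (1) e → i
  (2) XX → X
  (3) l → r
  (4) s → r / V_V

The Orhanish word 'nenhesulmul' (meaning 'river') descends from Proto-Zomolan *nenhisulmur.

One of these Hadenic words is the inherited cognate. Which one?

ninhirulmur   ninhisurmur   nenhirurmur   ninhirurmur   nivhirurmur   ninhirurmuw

ninhirurmur

Hadenic: *nenhisulmur
  nenhisulmur → ninhisulmur   [vowel merger]
  ninhisulmur (rule 2 does not apply)
  ninhisulmur → ninhisurmur   [unconditioned shift]
  ninhisurmur → ninhirurmur   [rhotacism]
  giving Hadenic ninhirurmur.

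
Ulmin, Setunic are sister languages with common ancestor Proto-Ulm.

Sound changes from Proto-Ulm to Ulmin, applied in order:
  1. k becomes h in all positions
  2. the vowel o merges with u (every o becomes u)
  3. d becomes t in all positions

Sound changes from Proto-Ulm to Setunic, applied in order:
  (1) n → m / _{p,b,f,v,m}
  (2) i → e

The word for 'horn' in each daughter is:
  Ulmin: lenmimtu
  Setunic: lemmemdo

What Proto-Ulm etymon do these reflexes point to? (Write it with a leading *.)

*lenmimdo

Position 3: Ulmin has n, Setunic has m. Ulmin preserves n here (none of its changes turn any other segment into n), so the proto-segment is *n.
Position 5: Ulmin has i, Setunic has e. Ulmin preserves i here (none of its changes turn any other segment into i), so the proto-segment is *i.
Continuing position by position gives *lenmimdo; check it forward:
Ulmin: *lenmimdo > lenmimdu > lenmimtu  (by vowel merger, unconditioned shift)
Setunic: *lenmimdo
  lenmimdo → lemmimdo   [nasal place assimilation]
  lemmimdo → lemmemdo   [vowel merger]
  giving Setunic lemmemdo.
*lenmimdo is the unique common source.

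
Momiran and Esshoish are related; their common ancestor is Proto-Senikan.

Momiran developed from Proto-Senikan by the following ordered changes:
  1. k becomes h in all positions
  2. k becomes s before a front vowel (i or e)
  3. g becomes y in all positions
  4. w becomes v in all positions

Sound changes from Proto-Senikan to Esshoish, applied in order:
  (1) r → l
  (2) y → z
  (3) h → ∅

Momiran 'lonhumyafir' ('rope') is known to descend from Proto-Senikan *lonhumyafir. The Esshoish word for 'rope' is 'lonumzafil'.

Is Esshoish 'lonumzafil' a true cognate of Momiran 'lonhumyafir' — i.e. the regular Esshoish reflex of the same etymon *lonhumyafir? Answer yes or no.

Derive the expected Esshoish reflex of *lonhumyafir:
Esshoish: *lonhumyafir > lonhumyafil > lonhumzafil > lonumzafil  (by unconditioned shift, unconditioned shift, h-loss)
Esshoish 'lonumzafil' matches the regular reflex exactly, so the pair is cognate.

yes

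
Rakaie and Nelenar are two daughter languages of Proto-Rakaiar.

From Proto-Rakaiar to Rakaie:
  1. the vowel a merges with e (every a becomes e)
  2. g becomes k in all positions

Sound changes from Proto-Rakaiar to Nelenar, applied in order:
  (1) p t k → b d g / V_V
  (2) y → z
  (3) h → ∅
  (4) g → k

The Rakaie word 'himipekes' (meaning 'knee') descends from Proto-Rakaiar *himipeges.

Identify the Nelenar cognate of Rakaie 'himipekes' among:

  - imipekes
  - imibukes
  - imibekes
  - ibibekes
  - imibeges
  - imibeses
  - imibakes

Nelenar: *himipeges > himibeges > imibeges > imibekes  (by intervocalic voicing, h-loss, unconditioned shift)
Only 'imibekes' matches the regular Nelenar development of *himipeges.

imibekes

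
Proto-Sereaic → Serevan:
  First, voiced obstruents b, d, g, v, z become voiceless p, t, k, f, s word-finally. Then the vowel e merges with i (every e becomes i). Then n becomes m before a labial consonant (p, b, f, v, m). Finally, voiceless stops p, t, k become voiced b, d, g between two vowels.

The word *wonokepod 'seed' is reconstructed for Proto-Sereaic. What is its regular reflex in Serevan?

Serevan: *wonokepod
  wonokepod → wonokepot   [final devoicing]
  wonokepot → wonokipot   [vowel merger]
  wonokipot (rule 3 does not apply)
  wonokipot → wonogibot   [intervocalic voicing]
  giving Serevan wonogibot.

wonogibot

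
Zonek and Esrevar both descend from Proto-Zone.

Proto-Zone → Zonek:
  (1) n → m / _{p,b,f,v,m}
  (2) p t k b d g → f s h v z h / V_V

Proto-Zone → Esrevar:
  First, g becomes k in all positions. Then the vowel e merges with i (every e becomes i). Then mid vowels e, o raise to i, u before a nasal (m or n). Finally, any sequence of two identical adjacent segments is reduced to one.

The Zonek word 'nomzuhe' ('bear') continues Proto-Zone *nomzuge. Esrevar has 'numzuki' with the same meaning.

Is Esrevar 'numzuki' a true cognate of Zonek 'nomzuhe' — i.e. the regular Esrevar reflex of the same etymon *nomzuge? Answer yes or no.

Derive the expected Esrevar reflex of *nomzuge:
Esrevar: *nomzuge
  nomzuge → nomzuke   [unconditioned shift]
  nomzuke → nomzuki   [vowel merger]
  nomzuki → numzuki   [pre-nasal raising]
  numzuki (rule 4 does not apply)
  giving Esrevar numzuki.
Esrevar 'numzuki' matches the regular reflex exactly, so the pair is cognate.

yes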